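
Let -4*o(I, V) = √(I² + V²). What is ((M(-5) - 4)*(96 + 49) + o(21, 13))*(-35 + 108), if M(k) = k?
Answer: -95265 - 73*√610/4 ≈ -95716.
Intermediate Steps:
o(I, V) = -√(I² + V²)/4
((M(-5) - 4)*(96 + 49) + o(21, 13))*(-35 + 108) = ((-5 - 4)*(96 + 49) - √(21² + 13²)/4)*(-35 + 108) = (-9*145 - √(441 + 169)/4)*73 = (-1305 - √610/4)*73 = -95265 - 73*√610/4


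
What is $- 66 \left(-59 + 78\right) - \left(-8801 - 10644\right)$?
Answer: $18191$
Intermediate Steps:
$- 66 \left(-59 + 78\right) - \left(-8801 - 10644\right) = \left(-66\right) 19 - \left(-8801 - 10644\right) = -1254 - -19445 = -1254 + 19445 = 18191$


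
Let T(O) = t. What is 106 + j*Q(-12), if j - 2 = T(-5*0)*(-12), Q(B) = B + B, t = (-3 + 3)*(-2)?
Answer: 58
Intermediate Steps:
t = 0 (t = 0*(-2) = 0)
Q(B) = 2*B
T(O) = 0
j = 2 (j = 2 + 0*(-12) = 2 + 0 = 2)
106 + j*Q(-12) = 106 + 2*(2*(-12)) = 106 + 2*(-24) = 106 - 48 = 58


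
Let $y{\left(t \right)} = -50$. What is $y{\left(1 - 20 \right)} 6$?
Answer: $-300$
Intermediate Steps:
$y{\left(1 - 20 \right)} 6 = \left(-50\right) 6 = -300$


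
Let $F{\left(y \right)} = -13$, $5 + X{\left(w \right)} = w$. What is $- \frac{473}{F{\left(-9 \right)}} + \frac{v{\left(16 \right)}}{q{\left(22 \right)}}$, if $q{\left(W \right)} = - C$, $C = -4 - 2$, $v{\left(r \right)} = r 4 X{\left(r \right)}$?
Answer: $\frac{5995}{39} \approx 153.72$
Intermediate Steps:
$X{\left(w \right)} = -5 + w$
$v{\left(r \right)} = 4 r \left(-5 + r\right)$ ($v{\left(r \right)} = r 4 \left(-5 + r\right) = 4 r \left(-5 + r\right)$)
$C = -6$
$q{\left(W \right)} = 6$ ($q{\left(W \right)} = \left(-1\right) \left(-6\right) = 6$)
$- \frac{473}{F{\left(-9 \right)}} + \frac{v{\left(16 \right)}}{q{\left(22 \right)}} = - \frac{473}{-13} + \frac{4 \cdot 16 \left(-5 + 16\right)}{6} = \left(-473\right) \left(- \frac{1}{13}\right) + 4 \cdot 16 \cdot 11 \cdot \frac{1}{6} = \frac{473}{13} + 704 \cdot \frac{1}{6} = \frac{473}{13} + \frac{352}{3} = \frac{5995}{39}$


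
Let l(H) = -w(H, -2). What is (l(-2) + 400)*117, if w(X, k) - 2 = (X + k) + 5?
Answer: 46449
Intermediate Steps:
w(X, k) = 7 + X + k (w(X, k) = 2 + ((X + k) + 5) = 2 + (5 + X + k) = 7 + X + k)
l(H) = -5 - H (l(H) = -(7 + H - 2) = -(5 + H) = -5 - H)
(l(-2) + 400)*117 = ((-5 - 1*(-2)) + 400)*117 = ((-5 + 2) + 400)*117 = (-3 + 400)*117 = 397*117 = 46449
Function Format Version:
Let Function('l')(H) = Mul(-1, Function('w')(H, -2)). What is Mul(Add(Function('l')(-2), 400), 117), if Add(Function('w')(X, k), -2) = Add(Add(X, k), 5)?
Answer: 46449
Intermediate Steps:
Function('w')(X, k) = Add(7, X, k) (Function('w')(X, k) = Add(2, Add(Add(X, k), 5)) = Add(2, Add(5, X, k)) = Add(7, X, k))
Function('l')(H) = Add(-5, Mul(-1, H)) (Function('l')(H) = Mul(-1, Add(7, H, -2)) = Mul(-1, Add(5, H)) = Add(-5, Mul(-1, H)))
Mul(Add(Function('l')(-2), 400), 117) = Mul(Add(Add(-5, Mul(-1, -2)), 400), 117) = Mul(Add(Add(-5, 2), 400), 117) = Mul(Add(-3, 400), 117) = Mul(397, 117) = 46449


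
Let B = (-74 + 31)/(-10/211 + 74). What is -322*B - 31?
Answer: 1218891/7802 ≈ 156.23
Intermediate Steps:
B = -9073/15604 (B = -43/(-10*1/211 + 74) = -43/(-10/211 + 74) = -43/15604/211 = -43*211/15604 = -9073/15604 ≈ -0.58145)
-322*B - 31 = -322*(-9073/15604) - 31 = 1460753/7802 - 31 = 1218891/7802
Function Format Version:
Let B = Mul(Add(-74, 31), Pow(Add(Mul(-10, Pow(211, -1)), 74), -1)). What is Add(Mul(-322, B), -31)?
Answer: Rational(1218891, 7802) ≈ 156.23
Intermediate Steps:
B = Rational(-9073, 15604) (B = Mul(-43, Pow(Add(Mul(-10, Rational(1, 211)), 74), -1)) = Mul(-43, Pow(Add(Rational(-10, 211), 74), -1)) = Mul(-43, Pow(Rational(15604, 211), -1)) = Mul(-43, Rational(211, 15604)) = Rational(-9073, 15604) ≈ -0.58145)
Add(Mul(-322, B), -31) = Add(Mul(-322, Rational(-9073, 15604)), -31) = Add(Rational(1460753, 7802), -31) = Rational(1218891, 7802)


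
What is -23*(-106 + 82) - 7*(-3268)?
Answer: 23428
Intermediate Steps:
-23*(-106 + 82) - 7*(-3268) = -23*(-24) - 1*(-22876) = 552 + 22876 = 23428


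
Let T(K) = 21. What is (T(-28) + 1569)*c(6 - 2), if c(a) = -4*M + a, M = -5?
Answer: 38160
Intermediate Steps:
c(a) = 20 + a (c(a) = -4*(-5) + a = 20 + a)
(T(-28) + 1569)*c(6 - 2) = (21 + 1569)*(20 + (6 - 2)) = 1590*(20 + 4) = 1590*24 = 38160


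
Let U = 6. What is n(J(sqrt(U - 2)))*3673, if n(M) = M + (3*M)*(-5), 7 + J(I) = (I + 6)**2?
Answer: -2931054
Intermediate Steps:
J(I) = -7 + (6 + I)**2 (J(I) = -7 + (I + 6)**2 = -7 + (6 + I)**2)
n(M) = -14*M (n(M) = M - 15*M = -14*M)
n(J(sqrt(U - 2)))*3673 = -14*(-7 + (6 + sqrt(6 - 2))**2)*3673 = -14*(-7 + (6 + sqrt(4))**2)*3673 = -14*(-7 + (6 + 2)**2)*3673 = -14*(-7 + 8**2)*3673 = -14*(-7 + 64)*3673 = -14*57*3673 = -798*3673 = -2931054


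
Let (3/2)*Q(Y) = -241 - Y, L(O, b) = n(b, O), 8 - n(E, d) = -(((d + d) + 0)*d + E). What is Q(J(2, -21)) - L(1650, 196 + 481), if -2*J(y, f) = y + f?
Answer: -5445852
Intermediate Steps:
J(y, f) = -f/2 - y/2 (J(y, f) = -(y + f)/2 = -(f + y)/2 = -f/2 - y/2)
n(E, d) = 8 + E + 2*d² (n(E, d) = 8 - (-1)*(((d + d) + 0)*d + E) = 8 - (-1)*((2*d + 0)*d + E) = 8 - (-1)*((2*d)*d + E) = 8 - (-1)*(2*d² + E) = 8 - (-1)*(E + 2*d²) = 8 - (-E - 2*d²) = 8 + (E + 2*d²) = 8 + E + 2*d²)
L(O, b) = 8 + b + 2*O²
Q(Y) = -482/3 - 2*Y/3 (Q(Y) = 2*(-241 - Y)/3 = -482/3 - 2*Y/3)
Q(J(2, -21)) - L(1650, 196 + 481) = (-482/3 - 2*(-½*(-21) - ½*2)/3) - (8 + (196 + 481) + 2*1650²) = (-482/3 - 2*(21/2 - 1)/3) - (8 + 677 + 2*2722500) = (-482/3 - ⅔*19/2) - (8 + 677 + 5445000) = (-482/3 - 19/3) - 1*5445685 = -167 - 5445685 = -5445852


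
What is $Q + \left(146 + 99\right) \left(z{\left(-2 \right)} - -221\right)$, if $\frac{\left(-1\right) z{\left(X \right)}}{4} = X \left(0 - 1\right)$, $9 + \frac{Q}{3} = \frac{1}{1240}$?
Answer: $\frac{64675923}{1240} \approx 52158.0$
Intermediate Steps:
$Q = - \frac{33477}{1240}$ ($Q = -27 + \frac{3}{1240} = - \frac{33477}{1240} \approx -26.998$)
$z{\left(X \right)} = 4 X$ ($z{\left(X \right)} = - 4 X \left(0 - 1\right) = - 4 X \left(-1\right) = - 4 \left(- X\right) = 4 X$)
$Q + \left(146 + 99\right) \left(z{\left(-2 \right)} - -221\right) = - \frac{33477}{1240} + \left(146 + 99\right) \left(4 \left(-2\right) - -221\right) = - \frac{33477}{1240} + 245 \left(-8 + 221\right) = - \frac{33477}{1240} + 245 \cdot 213 = - \frac{33477}{1240} + 52185 = \frac{64675923}{1240}$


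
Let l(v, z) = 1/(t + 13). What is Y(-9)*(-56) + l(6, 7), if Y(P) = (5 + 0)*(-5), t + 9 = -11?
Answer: 9799/7 ≈ 1399.9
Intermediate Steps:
t = -20 (t = -9 - 11 = -20)
Y(P) = -25 (Y(P) = 5*(-5) = -25)
l(v, z) = -⅐ (l(v, z) = 1/(-20 + 13) = 1/(-7) = -⅐)
Y(-9)*(-56) + l(6, 7) = -25*(-56) - ⅐ = 1400 - ⅐ = 9799/7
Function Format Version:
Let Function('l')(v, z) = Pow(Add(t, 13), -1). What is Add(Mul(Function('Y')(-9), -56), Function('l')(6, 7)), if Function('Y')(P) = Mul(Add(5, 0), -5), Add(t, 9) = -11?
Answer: Rational(9799, 7) ≈ 1399.9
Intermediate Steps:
t = -20 (t = Add(-9, -11) = -20)
Function('Y')(P) = -25 (Function('Y')(P) = Mul(5, -5) = -25)
Function('l')(v, z) = Rational(-1, 7) (Function('l')(v, z) = Pow(Add(-20, 13), -1) = Pow(-7, -1) = Rational(-1, 7))
Add(Mul(Function('Y')(-9), -56), Function('l')(6, 7)) = Add(Mul(-25, -56), Rational(-1, 7)) = Add(1400, Rational(-1, 7)) = Rational(9799, 7)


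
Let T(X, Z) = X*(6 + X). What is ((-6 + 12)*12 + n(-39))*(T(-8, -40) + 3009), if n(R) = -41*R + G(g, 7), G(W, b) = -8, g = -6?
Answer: 5030575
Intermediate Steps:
n(R) = -8 - 41*R (n(R) = -41*R - 8 = -8 - 41*R)
((-6 + 12)*12 + n(-39))*(T(-8, -40) + 3009) = ((-6 + 12)*12 + (-8 - 41*(-39)))*(-8*(6 - 8) + 3009) = (6*12 + (-8 + 1599))*(-8*(-2) + 3009) = (72 + 1591)*(16 + 3009) = 1663*3025 = 5030575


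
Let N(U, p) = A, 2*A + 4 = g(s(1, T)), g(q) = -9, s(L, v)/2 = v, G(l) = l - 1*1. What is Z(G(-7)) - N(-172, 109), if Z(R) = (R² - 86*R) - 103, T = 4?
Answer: 1311/2 ≈ 655.50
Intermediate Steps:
G(l) = -1 + l (G(l) = l - 1 = -1 + l)
s(L, v) = 2*v
A = -13/2 (A = -2 + (½)*(-9) = -2 - 9/2 = -13/2 ≈ -6.5000)
N(U, p) = -13/2
Z(R) = -103 + R² - 86*R
Z(G(-7)) - N(-172, 109) = (-103 + (-1 - 7)² - 86*(-1 - 7)) - 1*(-13/2) = (-103 + (-8)² - 86*(-8)) + 13/2 = (-103 + 64 + 688) + 13/2 = 649 + 13/2 = 1311/2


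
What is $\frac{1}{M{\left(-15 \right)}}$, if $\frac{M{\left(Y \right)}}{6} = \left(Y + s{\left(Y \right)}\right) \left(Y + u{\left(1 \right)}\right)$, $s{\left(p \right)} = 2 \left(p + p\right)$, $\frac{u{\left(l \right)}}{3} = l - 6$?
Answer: $\frac{1}{13500} \approx 7.4074 \cdot 10^{-5}$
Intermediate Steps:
$u{\left(l \right)} = -18 + 3 l$ ($u{\left(l \right)} = 3 \left(l - 6\right) = 3 \left(-6 + l\right) = -18 + 3 l$)
$s{\left(p \right)} = 4 p$ ($s{\left(p \right)} = 2 \cdot 2 p = 4 p$)
$M{\left(Y \right)} = 30 Y \left(-15 + Y\right)$ ($M{\left(Y \right)} = 6 \left(Y + 4 Y\right) \left(Y + \left(-18 + 3 \cdot 1\right)\right) = 6 \cdot 5 Y \left(Y + \left(-18 + 3\right)\right) = 6 \cdot 5 Y \left(Y - 15\right) = 6 \cdot 5 Y \left(-15 + Y\right) = 30 Y \left(-15 + Y\right)$)
$\frac{1}{M{\left(-15 \right)}} = \frac{1}{30 \left(-15\right) \left(-15 - 15\right)} = \frac{1}{30 \left(-15\right) \left(-30\right)} = \frac{1}{13500}$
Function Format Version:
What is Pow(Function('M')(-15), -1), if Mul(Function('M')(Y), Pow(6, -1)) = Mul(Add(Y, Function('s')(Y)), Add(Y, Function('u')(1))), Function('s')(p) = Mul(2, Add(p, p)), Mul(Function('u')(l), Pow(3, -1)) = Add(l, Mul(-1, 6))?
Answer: Rational(1, 13500) ≈ 7.4074e-5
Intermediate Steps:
Function('u')(l) = Add(-18, Mul(3, l)) (Function('u')(l) = Mul(3, Add(l, Mul(-1, 6))) = Mul(3, Add(l, -6)) = Mul(3, Add(-6, l)) = Add(-18, Mul(3, l)))
Function('s')(p) = Mul(4, p) (Function('s')(p) = Mul(2, Mul(2, p)) = Mul(4, p))
Function('M')(Y) = Mul(30, Y, Add(-15, Y)) (Function('M')(Y) = Mul(6, Mul(Add(Y, Mul(4, Y)), Add(Y, Add(-18, Mul(3, 1))))) = Mul(6, Mul(Mul(5, Y), Add(Y, Add(-18, 3)))) = Mul(6, Mul(Mul(5, Y), Add(Y, -15))) = Mul(6, Mul(Mul(5, Y), Add(-15, Y))) = Mul(6, Mul(5, Y, Add(-15, Y))) = Mul(30, Y, Add(-15, Y)))
Pow(Function('M')(-15), -1) = Pow(Mul(30, -15, Add(-15, -15)), -1) = Pow(Mul(30, -15, -30), -1) = Pow(13500, -1) = Rational(1, 13500)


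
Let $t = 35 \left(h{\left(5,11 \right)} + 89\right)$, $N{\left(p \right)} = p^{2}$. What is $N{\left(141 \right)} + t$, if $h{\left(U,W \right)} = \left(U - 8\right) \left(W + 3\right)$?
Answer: $21526$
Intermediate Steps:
$h{\left(U,W \right)} = \left(-8 + U\right) \left(3 + W\right)$
$t = 1645$ ($t = 35 \left(\left(-24 - 88 + 3 \cdot 5 + 5 \cdot 11\right) + 89\right) = 35 \left(\left(-24 - 88 + 15 + 55\right) + 89\right) = 35 \left(-42 + 89\right) = 35 \cdot 47 = 1645$)
$N{\left(141 \right)} + t = 141^{2} + 1645 = 19881 + 1645 = 21526$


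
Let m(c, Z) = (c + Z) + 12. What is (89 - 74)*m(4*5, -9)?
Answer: 345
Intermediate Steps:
m(c, Z) = 12 + Z + c (m(c, Z) = (Z + c) + 12 = 12 + Z + c)
(89 - 74)*m(4*5, -9) = (89 - 74)*(12 - 9 + 4*5) = 15*(12 - 9 + 20) = 15*23 = 345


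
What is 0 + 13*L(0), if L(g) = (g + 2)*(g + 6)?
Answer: 156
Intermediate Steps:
L(g) = (2 + g)*(6 + g)
0 + 13*L(0) = 0 + 13*(12 + 0**2 + 8*0) = 0 + 13*(12 + 0 + 0) = 0 + 13*12 = 0 + 156 = 156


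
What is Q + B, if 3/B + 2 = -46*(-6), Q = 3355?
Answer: 919273/274 ≈ 3355.0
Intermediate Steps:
B = 3/274 (B = 3/(-2 - 46*(-6)) = 3/(-2 + 276) = 3/274 ≈ 0.010949)
Q + B = 3355 + 3/274 = 919273/274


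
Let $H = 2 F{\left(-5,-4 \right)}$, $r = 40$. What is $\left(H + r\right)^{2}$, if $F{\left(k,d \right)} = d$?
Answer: $1024$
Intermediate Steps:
$H = -8$ ($H = 2 \left(-4\right) = -8$)
$\left(H + r\right)^{2} = \left(-8 + 40\right)^{2} = 32^{2} = 1024$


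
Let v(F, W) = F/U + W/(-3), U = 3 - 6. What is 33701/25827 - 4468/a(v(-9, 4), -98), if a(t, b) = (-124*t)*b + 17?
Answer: 1703206403/1570565697 ≈ 1.0845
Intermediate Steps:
U = -3 (U = 3 - 1*6 = 3 - 6 = -3)
v(F, W) = -F/3 - W/3 (v(F, W) = F/(-3) + W/(-3) = F*(-⅓) + W*(-⅓) = -F/3 - W/3)
a(t, b) = 17 - 124*b*t (a(t, b) = -124*b*t + 17 = 17 - 124*b*t)
33701/25827 - 4468/a(v(-9, 4), -98) = 33701/25827 - 4468/(17 - 124*(-98)*(-⅓*(-9) - ⅓*4)) = 33701*(1/25827) - 4468/(17 - 124*(-98)*(3 - 4/3)) = 33701/25827 - 4468/(17 - 124*(-98)*5/3) = 33701/25827 - 4468/(17 + 60760/3) = 33701/25827 - 4468/60811/3 = 33701/25827 - 4468*3/60811 = 33701/25827 - 13404/60811 = 1703206403/1570565697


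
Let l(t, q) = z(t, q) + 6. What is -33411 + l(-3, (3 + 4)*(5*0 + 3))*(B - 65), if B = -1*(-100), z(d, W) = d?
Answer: -33306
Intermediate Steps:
B = 100
l(t, q) = 6 + t (l(t, q) = t + 6 = 6 + t)
-33411 + l(-3, (3 + 4)*(5*0 + 3))*(B - 65) = -33411 + (6 - 3)*(100 - 65) = -33411 + 3*35 = -33411 + 105 = -33306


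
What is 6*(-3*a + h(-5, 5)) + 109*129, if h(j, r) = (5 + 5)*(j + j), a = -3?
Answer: 13515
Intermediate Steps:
h(j, r) = 20*j (h(j, r) = 10*(2*j) = 20*j)
6*(-3*a + h(-5, 5)) + 109*129 = 6*(-3*(-3) + 20*(-5)) + 109*129 = 6*(9 - 100) + 14061 = 6*(-91) + 14061 = -546 + 14061 = 13515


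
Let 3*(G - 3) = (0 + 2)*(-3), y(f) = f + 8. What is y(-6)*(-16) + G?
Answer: -31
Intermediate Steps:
y(f) = 8 + f
G = 1 (G = 3 + ((0 + 2)*(-3))/3 = 3 + (2*(-3))/3 = 3 + (1/3)*(-6) = 3 - 2 = 1)
y(-6)*(-16) + G = (8 - 6)*(-16) + 1 = 2*(-16) + 1 = -32 + 1 = -31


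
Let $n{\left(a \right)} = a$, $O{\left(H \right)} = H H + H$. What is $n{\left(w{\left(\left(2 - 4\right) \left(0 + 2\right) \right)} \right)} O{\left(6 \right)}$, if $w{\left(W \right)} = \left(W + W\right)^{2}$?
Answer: $2688$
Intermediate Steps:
$w{\left(W \right)} = 4 W^{2}$ ($w{\left(W \right)} = \left(2 W\right)^{2} = 4 W^{2}$)
$O{\left(H \right)} = H + H^{2}$ ($O{\left(H \right)} = H^{2} + H = H + H^{2}$)
$n{\left(w{\left(\left(2 - 4\right) \left(0 + 2\right) \right)} \right)} O{\left(6 \right)} = 4 \left(\left(2 - 4\right) \left(0 + 2\right)\right)^{2} \cdot 6 \left(1 + 6\right) = 4 \left(\left(-2\right) 2\right)^{2} \cdot 6 \cdot 7 = 4 \left(-4\right)^{2} \cdot 42 = 4 \cdot 16 \cdot 42 = 64 \cdot 42 = 2688$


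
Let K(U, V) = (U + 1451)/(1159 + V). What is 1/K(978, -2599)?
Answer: -1440/2429 ≈ -0.59284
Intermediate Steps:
K(U, V) = (1451 + U)/(1159 + V)
1/K(978, -2599) = 1/((1451 + 978)/(1159 - 2599)) = 1/(2429/(-1440)) = 1/(-1/1440*2429) = 1/(-2429/1440) = -1440/2429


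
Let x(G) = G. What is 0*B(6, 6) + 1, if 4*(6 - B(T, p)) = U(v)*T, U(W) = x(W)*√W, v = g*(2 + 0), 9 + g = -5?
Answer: 1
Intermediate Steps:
g = -14 (g = -9 - 5 = -14)
v = -28 (v = -14*(2 + 0) = -14*2 = -28)
U(W) = W^(3/2) (U(W) = W*√W = W^(3/2))
B(T, p) = 6 + 14*I*T*√7 (B(T, p) = 6 - (-28)^(3/2)*T/4 = 6 - (-56*I*√7)*T/4 = 6 - (-14)*I*T*√7 = 6 + 14*I*T*√7)
0*B(6, 6) + 1 = 0*(6 + 14*I*6*√7) + 1 = 0*(6 + 84*I*√7) + 1 = 0 + 1 = 1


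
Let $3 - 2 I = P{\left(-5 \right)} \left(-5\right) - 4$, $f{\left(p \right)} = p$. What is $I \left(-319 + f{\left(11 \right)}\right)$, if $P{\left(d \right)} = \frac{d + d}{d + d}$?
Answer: $-1848$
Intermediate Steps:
$P{\left(d \right)} = 1$ ($P{\left(d \right)} = \frac{2 d}{2 d} = 2 d \frac{1}{2 d} = 1$)
$I = 6$ ($I = \frac{3}{2} - \frac{1 \left(-5\right) - 4}{2} = \frac{3}{2} - \frac{-5 - 4}{2} = \frac{3}{2} - - \frac{9}{2} = \frac{3}{2} + \frac{9}{2} = 6$)
$I \left(-319 + f{\left(11 \right)}\right) = 6 \left(-319 + 11\right) = 6 \left(-308\right) = -1848$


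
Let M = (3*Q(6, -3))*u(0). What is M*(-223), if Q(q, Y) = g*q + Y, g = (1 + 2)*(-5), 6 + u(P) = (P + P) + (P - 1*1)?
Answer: -435519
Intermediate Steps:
u(P) = -7 + 3*P (u(P) = -6 + ((P + P) + (P - 1*1)) = -6 + (2*P + (P - 1)) = -6 + (2*P + (-1 + P)) = -6 + (-1 + 3*P) = -7 + 3*P)
g = -15 (g = 3*(-5) = -15)
Q(q, Y) = Y - 15*q (Q(q, Y) = -15*q + Y = Y - 15*q)
M = 1953 (M = (3*(-3 - 15*6))*(-7 + 3*0) = (3*(-3 - 90))*(-7 + 0) = (3*(-93))*(-7) = -279*(-7) = 1953)
M*(-223) = 1953*(-223) = -435519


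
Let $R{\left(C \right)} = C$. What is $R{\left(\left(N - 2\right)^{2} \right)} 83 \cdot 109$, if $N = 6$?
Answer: $144752$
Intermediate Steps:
$R{\left(\left(N - 2\right)^{2} \right)} 83 \cdot 109 = \left(6 - 2\right)^{2} \cdot 83 \cdot 109 = 4^{2} \cdot 83 \cdot 109 = 16 \cdot 83 \cdot 109 = 1328 \cdot 109 = 144752$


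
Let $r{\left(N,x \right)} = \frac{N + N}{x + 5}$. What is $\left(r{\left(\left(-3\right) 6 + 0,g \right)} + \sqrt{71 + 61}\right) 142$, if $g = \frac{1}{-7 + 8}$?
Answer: $-852 + 284 \sqrt{33} \approx 779.46$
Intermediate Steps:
$g = 1$ ($g = 1^{-1} = 1$)
$r{\left(N,x \right)} = \frac{2 N}{5 + x}$
$\left(r{\left(\left(-3\right) 6 + 0,g \right)} + \sqrt{71 + 61}\right) 142 = \left(\frac{2 \left(\left(-3\right) 6 + 0\right)}{5 + 1} + \sqrt{71 + 61}\right) 142 = \left(\frac{2 \left(-18 + 0\right)}{6} + \sqrt{132}\right) 142 = \left(2 \left(-18\right) \frac{1}{6} + 2 \sqrt{33}\right) 142 = \left(-6 + 2 \sqrt{33}\right) 142 = -852 + 284 \sqrt{33}$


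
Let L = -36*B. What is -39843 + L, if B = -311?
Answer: -28647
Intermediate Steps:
L = 11196 (L = -36*(-311) = 11196)
-39843 + L = -39843 + 11196 = -28647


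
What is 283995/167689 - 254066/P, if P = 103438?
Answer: -6614099332/8672707391 ≈ -0.76263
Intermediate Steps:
283995/167689 - 254066/P = 283995/167689 - 254066/103438 = 283995*(1/167689) - 254066*1/103438 = 283995/167689 - 127033/51719 = -6614099332/8672707391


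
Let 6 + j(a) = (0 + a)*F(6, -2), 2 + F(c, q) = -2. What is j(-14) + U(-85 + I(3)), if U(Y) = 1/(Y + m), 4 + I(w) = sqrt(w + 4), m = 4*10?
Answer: 17093/342 - sqrt(7)/2394 ≈ 49.978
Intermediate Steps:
m = 40
F(c, q) = -4 (F(c, q) = -2 - 2 = -4)
j(a) = -6 - 4*a (j(a) = -6 + (0 + a)*(-4) = -6 + a*(-4) = -6 - 4*a)
I(w) = -4 + sqrt(4 + w) (I(w) = -4 + sqrt(w + 4) = -4 + sqrt(4 + w))
U(Y) = 1/(40 + Y) (U(Y) = 1/(Y + 40) = 1/(40 + Y))
j(-14) + U(-85 + I(3)) = (-6 - 4*(-14)) + 1/(40 + (-85 + (-4 + sqrt(4 + 3)))) = (-6 + 56) + 1/(40 + (-85 + (-4 + sqrt(7)))) = 50 + 1/(40 + (-89 + sqrt(7))) = 50 + 1/(-49 + sqrt(7))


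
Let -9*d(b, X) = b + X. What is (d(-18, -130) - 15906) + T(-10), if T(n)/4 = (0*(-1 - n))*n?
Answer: -143006/9 ≈ -15890.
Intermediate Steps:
T(n) = 0 (T(n) = 4*((0*(-1 - n))*n) = 4*(0*n) = 4*0 = 0)
d(b, X) = -X/9 - b/9 (d(b, X) = -(b + X)/9 = -(X + b)/9 = -X/9 - b/9)
(d(-18, -130) - 15906) + T(-10) = ((-⅑*(-130) - ⅑*(-18)) - 15906) + 0 = ((130/9 + 2) - 15906) + 0 = (148/9 - 15906) + 0 = -143006/9 + 0 = -143006/9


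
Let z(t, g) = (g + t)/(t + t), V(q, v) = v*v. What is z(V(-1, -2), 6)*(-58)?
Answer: -145/2 ≈ -72.500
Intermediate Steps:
V(q, v) = v²
z(t, g) = (g + t)/(2*t) (z(t, g) = (g + t)/((2*t)) = (g + t)*(1/(2*t)) = (g + t)/(2*t))
z(V(-1, -2), 6)*(-58) = ((6 + (-2)²)/(2*((-2)²)))*(-58) = ((½)*(6 + 4)/4)*(-58) = ((½)*(¼)*10)*(-58) = (5/4)*(-58) = -145/2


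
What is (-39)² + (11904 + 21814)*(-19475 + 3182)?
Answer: -549365853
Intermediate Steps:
(-39)² + (11904 + 21814)*(-19475 + 3182) = 1521 + 33718*(-16293) = 1521 - 549367374 = -549365853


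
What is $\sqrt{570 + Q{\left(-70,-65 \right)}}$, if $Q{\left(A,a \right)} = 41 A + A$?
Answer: $i \sqrt{2370} \approx 48.683 i$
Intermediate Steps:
$Q{\left(A,a \right)} = 42 A$
$\sqrt{570 + Q{\left(-70,-65 \right)}} = \sqrt{570 + 42 \left(-70\right)} = \sqrt{570 - 2940} = \sqrt{-2370} = i \sqrt{2370}$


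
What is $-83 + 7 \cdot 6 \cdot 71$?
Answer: $2899$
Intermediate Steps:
$-83 + 7 \cdot 6 \cdot 71 = -83 + 42 \cdot 71 = -83 + 2982 = 2899$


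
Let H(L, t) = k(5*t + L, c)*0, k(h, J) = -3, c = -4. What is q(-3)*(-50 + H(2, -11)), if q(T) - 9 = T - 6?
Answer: 0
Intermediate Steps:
q(T) = 3 + T (q(T) = 9 + (T - 6) = 9 + (-6 + T) = 3 + T)
H(L, t) = 0 (H(L, t) = -3*0 = 0)
q(-3)*(-50 + H(2, -11)) = (3 - 3)*(-50 + 0) = 0*(-50) = 0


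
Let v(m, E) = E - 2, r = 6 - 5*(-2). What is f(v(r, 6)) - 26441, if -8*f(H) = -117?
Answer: -211411/8 ≈ -26426.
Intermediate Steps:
r = 16 (r = 6 + 10 = 16)
v(m, E) = -2 + E
f(H) = 117/8 (f(H) = -⅛*(-117) = 117/8)
f(v(r, 6)) - 26441 = 117/8 - 26441 = -211411/8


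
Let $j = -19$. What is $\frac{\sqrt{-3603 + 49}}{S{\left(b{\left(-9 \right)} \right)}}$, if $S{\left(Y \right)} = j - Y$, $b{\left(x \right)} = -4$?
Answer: $- \frac{i \sqrt{3554}}{15} \approx - 3.9744 i$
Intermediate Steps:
$S{\left(Y \right)} = -19 - Y$
$\frac{\sqrt{-3603 + 49}}{S{\left(b{\left(-9 \right)} \right)}} = \frac{\sqrt{-3603 + 49}}{-19 - -4} = \frac{\sqrt{-3554}}{-19 + 4} = \frac{i \sqrt{3554}}{-15} = i \sqrt{3554} \left(- \frac{1}{15}\right) = - \frac{i \sqrt{3554}}{15}$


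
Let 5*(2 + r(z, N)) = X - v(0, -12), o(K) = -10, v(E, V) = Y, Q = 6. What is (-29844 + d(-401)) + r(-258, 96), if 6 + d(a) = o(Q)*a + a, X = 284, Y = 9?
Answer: -26188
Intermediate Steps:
v(E, V) = 9
d(a) = -6 - 9*a (d(a) = -6 + (-10*a + a) = -6 - 9*a)
r(z, N) = 53 (r(z, N) = -2 + (284 - 1*9)/5 = -2 + (284 - 9)/5 = -2 + (⅕)*275 = -2 + 55 = 53)
(-29844 + d(-401)) + r(-258, 96) = (-29844 + (-6 - 9*(-401))) + 53 = (-29844 + (-6 + 3609)) + 53 = (-29844 + 3603) + 53 = -26241 + 53 = -26188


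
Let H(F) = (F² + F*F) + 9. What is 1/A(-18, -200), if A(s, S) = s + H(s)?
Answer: 1/639 ≈ 0.0015649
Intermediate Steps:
H(F) = 9 + 2*F² (H(F) = (F² + F²) + 9 = 2*F² + 9 = 9 + 2*F²)
A(s, S) = 9 + s + 2*s² (A(s, S) = s + (9 + 2*s²) = 9 + s + 2*s²)
1/A(-18, -200) = 1/(9 - 18 + 2*(-18)²) = 1/(9 - 18 + 2*324) = 1/(9 - 18 + 648) = 1/639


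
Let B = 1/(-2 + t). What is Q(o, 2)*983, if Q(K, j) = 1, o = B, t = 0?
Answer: 983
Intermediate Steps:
B = -1/2 (B = 1/(-2 + 0) = 1/(-2) = -1/2 ≈ -0.50000)
o = -1/2 ≈ -0.50000
Q(o, 2)*983 = 1*983 = 983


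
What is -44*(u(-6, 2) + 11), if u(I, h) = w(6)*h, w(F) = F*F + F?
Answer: -4180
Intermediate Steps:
w(F) = F + F**2 (w(F) = F**2 + F = F + F**2)
u(I, h) = 42*h (u(I, h) = (6*(1 + 6))*h = (6*7)*h = 42*h)
-44*(u(-6, 2) + 11) = -44*(42*2 + 11) = -44*(84 + 11) = -44*95 = -4180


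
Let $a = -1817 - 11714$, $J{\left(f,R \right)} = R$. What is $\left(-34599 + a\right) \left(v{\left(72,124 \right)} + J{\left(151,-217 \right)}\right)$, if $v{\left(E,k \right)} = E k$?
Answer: $-419260430$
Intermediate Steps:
$a = -13531$
$\left(-34599 + a\right) \left(v{\left(72,124 \right)} + J{\left(151,-217 \right)}\right) = \left(-34599 - 13531\right) \left(72 \cdot 124 - 217\right) = - 48130 \left(8928 - 217\right) = \left(-48130\right) 8711 = -419260430$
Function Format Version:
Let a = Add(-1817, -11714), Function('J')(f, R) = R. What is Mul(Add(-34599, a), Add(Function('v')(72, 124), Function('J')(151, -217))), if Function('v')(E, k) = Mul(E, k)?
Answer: -419260430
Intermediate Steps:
a = -13531
Mul(Add(-34599, a), Add(Function('v')(72, 124), Function('J')(151, -217))) = Mul(Add(-34599, -13531), Add(Mul(72, 124), -217)) = Mul(-48130, Add(8928, -217)) = Mul(-48130, 8711) = -419260430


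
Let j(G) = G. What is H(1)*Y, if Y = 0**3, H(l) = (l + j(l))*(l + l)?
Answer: 0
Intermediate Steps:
H(l) = 4*l**2 (H(l) = (l + l)*(l + l) = (2*l)*(2*l) = 4*l**2)
Y = 0
H(1)*Y = (4*1**2)*0 = (4*1)*0 = 4*0 = 0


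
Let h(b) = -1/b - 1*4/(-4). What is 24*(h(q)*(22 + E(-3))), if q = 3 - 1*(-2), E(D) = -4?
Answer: 1728/5 ≈ 345.60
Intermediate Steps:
q = 5 (q = 3 + 2 = 5)
h(b) = 1 - 1/b (h(b) = -1/b - 4*(-¼) = -1/b + 1 = 1 - 1/b)
24*(h(q)*(22 + E(-3))) = 24*(((-1 + 5)/5)*(22 - 4)) = 24*(((⅕)*4)*18) = 24*((⅘)*18) = 24*(72/5) = 1728/5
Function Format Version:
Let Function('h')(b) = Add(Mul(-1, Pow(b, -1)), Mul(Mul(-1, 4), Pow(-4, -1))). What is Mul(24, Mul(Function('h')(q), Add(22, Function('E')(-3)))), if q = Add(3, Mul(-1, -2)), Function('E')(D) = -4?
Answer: Rational(1728, 5) ≈ 345.60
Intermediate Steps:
q = 5 (q = Add(3, 2) = 5)
Function('h')(b) = Add(1, Mul(-1, Pow(b, -1))) (Function('h')(b) = Add(Mul(-1, Pow(b, -1)), Mul(-4, Rational(-1, 4))) = Add(Mul(-1, Pow(b, -1)), 1) = Add(1, Mul(-1, Pow(b, -1))))
Mul(24, Mul(Function('h')(q), Add(22, Function('E')(-3)))) = Mul(24, Mul(Mul(Pow(5, -1), Add(-1, 5)), Add(22, -4))) = Mul(24, Mul(Mul(Rational(1, 5), 4), 18)) = Mul(24, Mul(Rational(4, 5), 18)) = Mul(24, Rational(72, 5)) = Rational(1728, 5)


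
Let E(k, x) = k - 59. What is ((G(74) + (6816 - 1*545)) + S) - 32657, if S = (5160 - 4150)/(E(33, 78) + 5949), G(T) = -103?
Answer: -156893337/5923 ≈ -26489.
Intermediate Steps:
E(k, x) = -59 + k
S = 1010/5923 (S = (5160 - 4150)/((-59 + 33) + 5949) = 1010/(-26 + 5949) = 1010/5923 ≈ 0.17052)
((G(74) + (6816 - 1*545)) + S) - 32657 = ((-103 + (6816 - 1*545)) + 1010/5923) - 32657 = ((-103 + (6816 - 545)) + 1010/5923) - 32657 = ((-103 + 6271) + 1010/5923) - 32657 = (6168 + 1010/5923) - 32657 = 36534074/5923 - 32657 = -156893337/5923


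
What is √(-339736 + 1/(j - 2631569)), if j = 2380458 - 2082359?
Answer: I*√1849890460196735870/2333470 ≈ 582.87*I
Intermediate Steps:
j = 298099
√(-339736 + 1/(j - 2631569)) = √(-339736 + 1/(298099 - 2631569)) = √(-339736 + 1/(-2333470)) = √(-339736 - 1/2333470) = √(-792763763921/2333470) = I*√1849890460196735870/2333470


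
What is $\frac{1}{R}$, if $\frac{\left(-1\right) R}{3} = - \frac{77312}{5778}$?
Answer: $\frac{963}{38656} \approx 0.024912$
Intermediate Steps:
$R = \frac{38656}{963}$ ($R = - 3 \left(- \frac{77312}{5778}\right) = - 3 \left(\left(-77312\right) \frac{1}{5778}\right) = \left(-3\right) \left(- \frac{38656}{2889}\right) = \frac{38656}{963} \approx 40.141$)
$\frac{1}{R} = \frac{1}{\frac{38656}{963}} = \frac{963}{38656}$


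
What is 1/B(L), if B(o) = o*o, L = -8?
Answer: 1/64 ≈ 0.015625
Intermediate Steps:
B(o) = o²
1/B(L) = 1/((-8)²) = 1/64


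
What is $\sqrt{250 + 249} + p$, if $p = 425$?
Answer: $425 + \sqrt{499} \approx 447.34$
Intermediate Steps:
$\sqrt{250 + 249} + p = \sqrt{250 + 249} + 425 = \sqrt{499} + 425 = 425 + \sqrt{499}$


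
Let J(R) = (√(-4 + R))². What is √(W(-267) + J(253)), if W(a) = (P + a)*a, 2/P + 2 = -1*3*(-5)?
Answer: 2*√3020745/13 ≈ 267.39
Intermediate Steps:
P = 2/13 (P = 2/(-2 - 1*3*(-5)) = 2/(-2 - 3*(-5)) = 2/(-2 + 15) = 2/13 ≈ 0.15385)
W(a) = a*(2/13 + a) (W(a) = (2/13 + a)*a = a*(2/13 + a))
J(R) = -4 + R
√(W(-267) + J(253)) = √((1/13)*(-267)*(2 + 13*(-267)) + (-4 + 253)) = √((1/13)*(-267)*(2 - 3471) + 249) = √((1/13)*(-267)*(-3469) + 249) = √(926223/13 + 249) = √(929460/13) = 2*√3020745/13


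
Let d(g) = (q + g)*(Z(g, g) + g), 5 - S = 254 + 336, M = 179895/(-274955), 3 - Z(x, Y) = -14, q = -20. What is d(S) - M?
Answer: 18897143219/54991 ≈ 3.4364e+5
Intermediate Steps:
Z(x, Y) = 17 (Z(x, Y) = 3 - 1*(-14) = 3 + 14 = 17)
M = -35979/54991 (M = 179895*(-1/274955) = -35979/54991 ≈ -0.65427)
S = -585 (S = 5 - (254 + 336) = 5 - 1*590 = 5 - 590 = -585)
d(g) = (-20 + g)*(17 + g)
d(S) - M = (-340 + (-585)² - 3*(-585)) - 1*(-35979/54991) = (-340 + 342225 + 1755) + 35979/54991 = 343640 + 35979/54991 = 18897143219/54991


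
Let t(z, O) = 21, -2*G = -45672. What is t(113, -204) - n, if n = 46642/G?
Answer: 216457/11418 ≈ 18.958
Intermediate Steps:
G = 22836 (G = -1/2*(-45672) = 22836)
n = 23321/11418 (n = 46642/22836 = 46642*(1/22836) = 23321/11418 ≈ 2.0425)
t(113, -204) - n = 21 - 1*23321/11418 = 21 - 23321/11418 = 216457/11418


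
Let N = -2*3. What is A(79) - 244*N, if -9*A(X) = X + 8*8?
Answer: 13033/9 ≈ 1448.1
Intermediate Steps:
N = -6
A(X) = -64/9 - X/9 (A(X) = -(X + 8*8)/9 = -(X + 64)/9 = -(64 + X)/9 = -64/9 - X/9)
A(79) - 244*N = (-64/9 - ⅑*79) - 244*(-6) = (-64/9 - 79/9) - 1*(-1464) = -143/9 + 1464 = 13033/9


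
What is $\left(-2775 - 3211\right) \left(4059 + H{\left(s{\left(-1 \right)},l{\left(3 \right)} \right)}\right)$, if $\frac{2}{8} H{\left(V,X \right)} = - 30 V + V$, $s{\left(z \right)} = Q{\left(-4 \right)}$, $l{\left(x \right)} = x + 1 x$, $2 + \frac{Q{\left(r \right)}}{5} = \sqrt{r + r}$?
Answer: $-31240934 + 6943760 i \sqrt{2} \approx -3.1241 \cdot 10^{7} + 9.82 \cdot 10^{6} i$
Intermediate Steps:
$Q{\left(r \right)} = -10 + 5 \sqrt{2} \sqrt{r}$ ($Q{\left(r \right)} = -10 + 5 \sqrt{r + r} = -10 + 5 \sqrt{2 r} = -10 + 5 \sqrt{2} \sqrt{r}$)
$l{\left(x \right)} = 2 x$ ($l{\left(x \right)} = x + x = 2 x$)
$s{\left(z \right)} = -10 + 10 i \sqrt{2}$ ($s{\left(z \right)} = -10 + 5 \sqrt{2} \sqrt{-4} = -10 + 5 \sqrt{2} \cdot 2 i = -10 + 10 i \sqrt{2}$)
$H{\left(V,X \right)} = - 116 V$ ($H{\left(V,X \right)} = 4 \left(- 30 V + V\right) = 4 \left(- 29 V\right) = - 116 V$)
$\left(-2775 - 3211\right) \left(4059 + H{\left(s{\left(-1 \right)},l{\left(3 \right)} \right)}\right) = \left(-2775 - 3211\right) \left(4059 - 116 \left(-10 + 10 i \sqrt{2}\right)\right) = - 5986 \left(4059 + \left(1160 - 1160 i \sqrt{2}\right)\right) = - 5986 \left(5219 - 1160 i \sqrt{2}\right) = -31240934 + 6943760 i \sqrt{2}$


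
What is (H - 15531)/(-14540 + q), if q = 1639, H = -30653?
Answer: 46184/12901 ≈ 3.5799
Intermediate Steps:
(H - 15531)/(-14540 + q) = (-30653 - 15531)/(-14540 + 1639) = -46184/(-12901) = -46184*(-1/12901) = 46184/12901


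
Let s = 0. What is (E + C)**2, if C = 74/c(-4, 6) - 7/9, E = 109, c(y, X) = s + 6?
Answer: 1177225/81 ≈ 14534.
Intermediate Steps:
c(y, X) = 6 (c(y, X) = 0 + 6 = 6)
C = 104/9 (C = 74/6 - 7/9 = 74*(1/6) - 7*1/9 = 37/3 - 7/9 = 104/9 ≈ 11.556)
(E + C)**2 = (109 + 104/9)**2 = (1085/9)**2 = 1177225/81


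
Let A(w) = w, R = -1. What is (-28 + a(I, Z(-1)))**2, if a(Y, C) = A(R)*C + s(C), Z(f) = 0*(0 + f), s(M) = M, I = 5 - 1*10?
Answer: 784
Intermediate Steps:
I = -5 (I = 5 - 10 = -5)
Z(f) = 0 (Z(f) = 0*f = 0)
a(Y, C) = 0 (a(Y, C) = -C + C = 0)
(-28 + a(I, Z(-1)))**2 = (-28 + 0)**2 = (-28)**2 = 784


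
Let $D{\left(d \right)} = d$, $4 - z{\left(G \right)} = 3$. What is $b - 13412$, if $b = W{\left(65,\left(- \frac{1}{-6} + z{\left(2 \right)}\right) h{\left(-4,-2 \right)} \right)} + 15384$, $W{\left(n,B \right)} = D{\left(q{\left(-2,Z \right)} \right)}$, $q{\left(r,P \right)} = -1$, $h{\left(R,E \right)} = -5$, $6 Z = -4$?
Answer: $1971$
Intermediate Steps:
$Z = - \frac{2}{3}$ ($Z = \frac{1}{6} \left(-4\right) = - \frac{2}{3} \approx -0.66667$)
$z{\left(G \right)} = 1$ ($z{\left(G \right)} = 4 - 3 = 1$)
$W{\left(n,B \right)} = -1$
$b = 15383$ ($b = -1 + 15384 = 15383$)
$b - 13412 = 15383 - 13412 = 1971$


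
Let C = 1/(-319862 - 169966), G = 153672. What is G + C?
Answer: 75272848415/489828 ≈ 1.5367e+5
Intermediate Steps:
C = -1/489828 (C = 1/(-489828) = -1/489828 ≈ -2.0415e-6)
G + C = 153672 - 1/489828 = 75272848415/489828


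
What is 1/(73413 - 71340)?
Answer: 1/2073 ≈ 0.00048239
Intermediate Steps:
1/(73413 - 71340) = 1/2073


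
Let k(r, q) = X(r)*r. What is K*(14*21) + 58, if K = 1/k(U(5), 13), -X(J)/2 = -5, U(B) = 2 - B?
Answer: 241/5 ≈ 48.200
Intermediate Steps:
X(J) = 10 (X(J) = -2*(-5) = 10)
k(r, q) = 10*r
K = -1/30 (K = 1/(10*(2 - 1*5)) = 1/(10*(2 - 5)) = 1/(10*(-3)) = 1/(-30) = -1/30 ≈ -0.033333)
K*(14*21) + 58 = -7*21/15 + 58 = -1/30*294 + 58 = -49/5 + 58 = 241/5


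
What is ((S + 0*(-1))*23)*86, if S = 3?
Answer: 5934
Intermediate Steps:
((S + 0*(-1))*23)*86 = ((3 + 0*(-1))*23)*86 = ((3 + 0)*23)*86 = (3*23)*86 = 69*86 = 5934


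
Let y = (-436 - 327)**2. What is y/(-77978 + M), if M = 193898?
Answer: 83167/16560 ≈ 5.0222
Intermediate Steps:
y = 582169 (y = (-763)**2 = 582169)
y/(-77978 + M) = 582169/(-77978 + 193898) = 582169/115920 = 582169*(1/115920) = 83167/16560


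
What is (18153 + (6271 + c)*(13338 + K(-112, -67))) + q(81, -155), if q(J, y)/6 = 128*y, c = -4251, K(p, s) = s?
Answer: 26706533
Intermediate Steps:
q(J, y) = 768*y (q(J, y) = 6*(128*y) = 768*y)
(18153 + (6271 + c)*(13338 + K(-112, -67))) + q(81, -155) = (18153 + (6271 - 4251)*(13338 - 67)) + 768*(-155) = (18153 + 2020*13271) - 119040 = (18153 + 26807420) - 119040 = 26825573 - 119040 = 26706533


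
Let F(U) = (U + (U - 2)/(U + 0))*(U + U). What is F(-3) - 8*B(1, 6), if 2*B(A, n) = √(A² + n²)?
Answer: 8 - 4*√37 ≈ -16.331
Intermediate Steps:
B(A, n) = √(A² + n²)/2
F(U) = 2*U*(U + (-2 + U)/U) (F(U) = (U + (-2 + U)/U)*(2*U) = 2*U*(U + (-2 + U)/U))
F(-3) - 8*B(1, 6) = (-4 + 2*(-3) + 2*(-3)²) - 4*√(1² + 6²) = (-4 - 6 + 2*9) - 4*√(1 + 36) = (-4 - 6 + 18) - 4*√37 = 8 - 4*√37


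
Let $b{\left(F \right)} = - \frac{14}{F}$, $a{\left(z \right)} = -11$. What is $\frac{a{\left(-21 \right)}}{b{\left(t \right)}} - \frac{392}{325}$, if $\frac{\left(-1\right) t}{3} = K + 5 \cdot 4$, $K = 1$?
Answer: $- \frac{32959}{650} \approx -50.706$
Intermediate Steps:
$t = -63$ ($t = - 3 \left(1 + 5 \cdot 4\right) = - 3 \left(1 + 20\right) = \left(-3\right) 21 = -63$)
$\frac{a{\left(-21 \right)}}{b{\left(t \right)}} - \frac{392}{325} = - \frac{11}{\left(-14\right) \frac{1}{-63}} - \frac{392}{325} = - \frac{11}{\left(-14\right) \left(- \frac{1}{63}\right)} - \frac{392}{325} = - \frac{11}{\frac{2}{9}} - \frac{392}{325} = \left(-11\right) \frac{9}{2} - \frac{392}{325} = - \frac{99}{2} - \frac{392}{325} = - \frac{32959}{650}$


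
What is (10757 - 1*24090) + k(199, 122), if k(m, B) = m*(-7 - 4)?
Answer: -15522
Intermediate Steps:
k(m, B) = -11*m (k(m, B) = m*(-11) = -11*m)
(10757 - 1*24090) + k(199, 122) = (10757 - 1*24090) - 11*199 = (10757 - 24090) - 2189 = -13333 - 2189 = -15522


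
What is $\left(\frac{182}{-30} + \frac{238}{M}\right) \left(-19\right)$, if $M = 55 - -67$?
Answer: $\frac{71554}{915} \approx 78.201$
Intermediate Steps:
$M = 122$ ($M = 55 + 67 = 122$)
$\left(\frac{182}{-30} + \frac{238}{M}\right) \left(-19\right) = \left(\frac{182}{-30} + \frac{238}{122}\right) \left(-19\right) = \left(182 \left(- \frac{1}{30}\right) + 238 \cdot \frac{1}{122}\right) \left(-19\right) = \left(- \frac{91}{15} + \frac{119}{61}\right) \left(-19\right) = \left(- \frac{3766}{915}\right) \left(-19\right) = \frac{71554}{915}$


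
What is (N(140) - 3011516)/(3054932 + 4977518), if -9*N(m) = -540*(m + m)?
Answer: -1497358/4016225 ≈ -0.37283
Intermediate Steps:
N(m) = 120*m (N(m) = -(-60)*(m + m) = -(-60)*2*m = -(-120)*m = 120*m)
(N(140) - 3011516)/(3054932 + 4977518) = (120*140 - 3011516)/(3054932 + 4977518) = (16800 - 3011516)/8032450 = -2994716*1/8032450 = -1497358/4016225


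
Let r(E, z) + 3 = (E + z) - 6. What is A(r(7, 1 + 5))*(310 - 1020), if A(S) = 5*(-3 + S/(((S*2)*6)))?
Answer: 62125/6 ≈ 10354.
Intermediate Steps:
r(E, z) = -9 + E + z (r(E, z) = -3 + ((E + z) - 6) = -3 + (-6 + E + z) = -9 + E + z)
A(S) = -175/12 (A(S) = 5*(-3 + S/(((2*S)*6))) = 5*(-3 + S/((12*S))) = 5*(-3 + S*(1/(12*S))) = 5*(-3 + 1/12) = 5*(-35/12) = -175/12)
A(r(7, 1 + 5))*(310 - 1020) = -175*(310 - 1020)/12 = -175/12*(-710) = 62125/6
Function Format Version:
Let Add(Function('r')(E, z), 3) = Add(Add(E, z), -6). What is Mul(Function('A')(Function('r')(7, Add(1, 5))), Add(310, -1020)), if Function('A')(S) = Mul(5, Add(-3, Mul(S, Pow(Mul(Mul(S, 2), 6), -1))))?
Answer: Rational(62125, 6) ≈ 10354.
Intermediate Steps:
Function('r')(E, z) = Add(-9, E, z) (Function('r')(E, z) = Add(-3, Add(Add(E, z), -6)) = Add(-3, Add(-6, E, z)) = Add(-9, E, z))
Function('A')(S) = Rational(-175, 12) (Function('A')(S) = Mul(5, Add(-3, Mul(S, Pow(Mul(Mul(2, S), 6), -1)))) = Mul(5, Add(-3, Mul(S, Pow(Mul(12, S), -1)))) = Mul(5, Add(-3, Mul(S, Mul(Rational(1, 12), Pow(S, -1))))) = Mul(5, Add(-3, Rational(1, 12))) = Mul(5, Rational(-35, 12)) = Rational(-175, 12))
Mul(Function('A')(Function('r')(7, Add(1, 5))), Add(310, -1020)) = Mul(Rational(-175, 12), Add(310, -1020)) = Mul(Rational(-175, 12), -710) = Rational(62125, 6)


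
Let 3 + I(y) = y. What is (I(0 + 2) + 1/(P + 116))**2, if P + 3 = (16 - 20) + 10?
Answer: 13924/14161 ≈ 0.98326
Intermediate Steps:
P = 3 (P = -3 + ((16 - 20) + 10) = -3 + (-4 + 10) = -3 + 6 = 3)
I(y) = -3 + y
(I(0 + 2) + 1/(P + 116))**2 = ((-3 + (0 + 2)) + 1/(3 + 116))**2 = ((-3 + 2) + 1/119)**2 = (-1 + 1/119)**2 = (-118/119)**2 = 13924/14161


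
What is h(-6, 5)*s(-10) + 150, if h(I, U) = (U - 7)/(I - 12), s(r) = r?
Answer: 1340/9 ≈ 148.89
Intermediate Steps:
h(I, U) = (-7 + U)/(-12 + I)
h(-6, 5)*s(-10) + 150 = ((-7 + 5)/(-12 - 6))*(-10) + 150 = (-2/(-18))*(-10) + 150 = -1/18*(-2)*(-10) + 150 = (⅑)*(-10) + 150 = -10/9 + 150 = 1340/9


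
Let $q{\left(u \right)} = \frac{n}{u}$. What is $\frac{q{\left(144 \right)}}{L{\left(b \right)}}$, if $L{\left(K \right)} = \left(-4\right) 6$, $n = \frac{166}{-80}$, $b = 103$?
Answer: $\frac{83}{138240} \approx 0.00060041$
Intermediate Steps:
$n = - \frac{83}{40}$ ($n = 166 \left(- \frac{1}{80}\right) = - \frac{83}{40} \approx -2.075$)
$q{\left(u \right)} = - \frac{83}{40 u}$
$L{\left(K \right)} = -24$
$\frac{q{\left(144 \right)}}{L{\left(b \right)}} = \frac{\left(- \frac{83}{40}\right) \frac{1}{144}}{-24} = \left(- \frac{83}{40}\right) \frac{1}{144} \left(- \frac{1}{24}\right) = \left(- \frac{83}{5760}\right) \left(- \frac{1}{24}\right) = \frac{83}{138240}$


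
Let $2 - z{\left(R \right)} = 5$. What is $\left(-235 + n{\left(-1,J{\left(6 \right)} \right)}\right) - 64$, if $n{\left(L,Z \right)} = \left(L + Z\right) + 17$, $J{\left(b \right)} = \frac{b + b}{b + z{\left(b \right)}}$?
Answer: $-279$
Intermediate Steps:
$z{\left(R \right)} = -3$ ($z{\left(R \right)} = 2 - 5 = -3$)
$J{\left(b \right)} = \frac{2 b}{-3 + b}$ ($J{\left(b \right)} = \frac{b + b}{b - 3} = \frac{2 b}{-3 + b}$)
$n{\left(L,Z \right)} = 17 + L + Z$
$\left(-235 + n{\left(-1,J{\left(6 \right)} \right)}\right) - 64 = \left(-235 + \left(17 - 1 + 2 \cdot 6 \frac{1}{-3 + 6}\right)\right) - 64 = \left(-235 + \left(17 - 1 + 2 \cdot 6 \cdot \frac{1}{3}\right)\right) - 64 = \left(-235 + \left(17 - 1 + 4\right)\right) - 64 = \left(-235 + 20\right) - 64 = -215 - 64 = -279$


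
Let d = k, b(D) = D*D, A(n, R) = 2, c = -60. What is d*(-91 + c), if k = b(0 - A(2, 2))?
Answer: -604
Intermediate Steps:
b(D) = D²
k = 4 (k = (0 - 1*2)² = (0 - 2)² = (-2)² = 4)
d = 4
d*(-91 + c) = 4*(-91 - 60) = 4*(-151) = -604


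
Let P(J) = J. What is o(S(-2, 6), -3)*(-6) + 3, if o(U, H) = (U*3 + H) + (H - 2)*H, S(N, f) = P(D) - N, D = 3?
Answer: -159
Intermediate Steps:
S(N, f) = 3 - N
o(U, H) = H + 3*U + H*(-2 + H) (o(U, H) = (3*U + H) + (-2 + H)*H = (H + 3*U) + H*(-2 + H) = H + 3*U + H*(-2 + H))
o(S(-2, 6), -3)*(-6) + 3 = ((-3)² - 1*(-3) + 3*(3 - 1*(-2)))*(-6) + 3 = (9 + 3 + 3*(3 + 2))*(-6) + 3 = (9 + 3 + 3*5)*(-6) + 3 = (9 + 3 + 15)*(-6) + 3 = 27*(-6) + 3 = -162 + 3 = -159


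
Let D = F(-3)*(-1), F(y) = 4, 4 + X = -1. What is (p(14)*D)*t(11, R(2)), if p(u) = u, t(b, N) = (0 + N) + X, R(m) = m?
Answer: 168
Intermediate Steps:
X = -5 (X = -4 - 1 = -5)
t(b, N) = -5 + N (t(b, N) = (0 + N) - 5 = N - 5 = -5 + N)
D = -4 (D = 4*(-1) = -4)
(p(14)*D)*t(11, R(2)) = (14*(-4))*(-5 + 2) = -56*(-3) = 168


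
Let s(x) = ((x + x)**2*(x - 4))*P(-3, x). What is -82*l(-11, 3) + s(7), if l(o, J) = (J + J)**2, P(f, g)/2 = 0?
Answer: -2952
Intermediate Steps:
P(f, g) = 0 (P(f, g) = 2*0 = 0)
s(x) = 0 (s(x) = ((x + x)**2*(x - 4))*0 = ((2*x)**2*(-4 + x))*0 = ((4*x**2)*(-4 + x))*0 = (4*x**2*(-4 + x))*0 = 0)
l(o, J) = 4*J**2 (l(o, J) = (2*J)**2 = 4*J**2)
-82*l(-11, 3) + s(7) = -328*3**2 + 0 = -328*9 + 0 = -82*36 + 0 = -2952 + 0 = -2952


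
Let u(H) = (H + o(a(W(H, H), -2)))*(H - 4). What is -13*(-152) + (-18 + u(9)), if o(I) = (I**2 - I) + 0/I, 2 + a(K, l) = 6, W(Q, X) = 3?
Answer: 2063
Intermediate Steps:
a(K, l) = 4 (a(K, l) = -2 + 6 = 4)
o(I) = I**2 - I (o(I) = (I**2 - I) + 0 = I**2 - I)
u(H) = (-4 + H)*(12 + H) (u(H) = (H + 4*(-1 + 4))*(H - 4) = (H + 4*3)*(-4 + H) = (H + 12)*(-4 + H) = (12 + H)*(-4 + H) = (-4 + H)*(12 + H))
-13*(-152) + (-18 + u(9)) = -13*(-152) + (-18 + (-48 + 9**2 + 8*9)) = 1976 + (-18 + (-48 + 81 + 72)) = 1976 + (-18 + 105) = 1976 + 87 = 2063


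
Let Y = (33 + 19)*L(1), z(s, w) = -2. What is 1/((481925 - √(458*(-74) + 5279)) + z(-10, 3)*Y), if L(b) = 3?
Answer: 481613/231951110382 + I*√28613/231951110382 ≈ 2.0764e-6 + 7.2926e-10*I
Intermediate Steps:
Y = 156 (Y = (33 + 19)*3 = 52*3 = 156)
1/((481925 - √(458*(-74) + 5279)) + z(-10, 3)*Y) = 1/((481925 - √(458*(-74) + 5279)) - 2*156) = 1/((481925 - √(-33892 + 5279)) - 312) = 1/((481925 - √(-28613)) - 312) = 1/((481925 - I*√28613) - 312) = 1/(481613 - I*√28613)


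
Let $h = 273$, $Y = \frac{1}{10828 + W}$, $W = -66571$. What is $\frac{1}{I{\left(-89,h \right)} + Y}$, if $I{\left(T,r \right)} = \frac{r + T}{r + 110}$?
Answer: $\frac{21349569}{10256329} \approx 2.0816$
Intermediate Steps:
$Y = - \frac{1}{55743}$ ($Y = \frac{1}{10828 - 66571} = \frac{1}{-55743} = - \frac{1}{55743} \approx -1.7939 \cdot 10^{-5}$)
$I{\left(T,r \right)} = \frac{T + r}{110 + r}$
$\frac{1}{I{\left(-89,h \right)} + Y} = \frac{1}{\frac{-89 + 273}{110 + 273} - \frac{1}{55743}} = \frac{1}{\frac{1}{383} \cdot 184 - \frac{1}{55743}} = \frac{1}{\frac{184}{383} - \frac{1}{55743}} = \frac{1}{\frac{10256329}{21349569}} = \frac{21349569}{10256329}$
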